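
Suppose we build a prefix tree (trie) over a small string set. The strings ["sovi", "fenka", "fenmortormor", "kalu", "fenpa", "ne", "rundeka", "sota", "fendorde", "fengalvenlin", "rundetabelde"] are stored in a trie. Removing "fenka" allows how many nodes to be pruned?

2

After clearing the end-marker at "fenka", prune upward until reaching a node still needed by another word.
The suffix "ka" (2 nodes) is used only by "fenka"; the node for "fen" still has the child "m", so pruning stops there.
Nodes removed: 2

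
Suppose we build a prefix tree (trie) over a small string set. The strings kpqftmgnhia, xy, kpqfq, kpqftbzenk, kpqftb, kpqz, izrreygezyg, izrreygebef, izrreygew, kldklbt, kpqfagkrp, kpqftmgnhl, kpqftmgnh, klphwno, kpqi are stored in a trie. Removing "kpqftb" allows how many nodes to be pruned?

0

Walk "kpqftb" from the leaf back toward the root, removing each node that no remaining word uses.
Every node on "kpqftb" is still needed (e.g. by "kpqftbzenk"), so nothing is freed.
Nodes removed: 0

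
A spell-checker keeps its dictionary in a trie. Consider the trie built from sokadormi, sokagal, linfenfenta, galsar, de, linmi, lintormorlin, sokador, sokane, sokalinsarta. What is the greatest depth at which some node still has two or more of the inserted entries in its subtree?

7

Look for the deepest trie node that still has at least two words in its subtree.
"sokador" and "sokadormi" agree on "sokador" (7 characters) before diverging; nothing deeper is shared.
Longest shared-prefix length: 7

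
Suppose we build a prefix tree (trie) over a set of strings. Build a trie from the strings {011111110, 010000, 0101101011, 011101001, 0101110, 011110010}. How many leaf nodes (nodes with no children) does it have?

Leaves are exactly the stored words that no other stored word extends.
Those words: "010000", "0101101011", "0101110", "011101001", "011110010", "011111110"
Leaf count: 6

6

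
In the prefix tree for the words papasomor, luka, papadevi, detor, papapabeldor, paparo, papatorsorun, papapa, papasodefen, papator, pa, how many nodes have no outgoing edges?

8

A leaf is a node with no children — equivalently, the end of a word that is not a proper prefix of any other stored word.
Those words: "detor", "luka", "papadevi", "papapabeldor", "paparo", "papasodefen", "papasomor", "papatorsorun"
Leaf count: 8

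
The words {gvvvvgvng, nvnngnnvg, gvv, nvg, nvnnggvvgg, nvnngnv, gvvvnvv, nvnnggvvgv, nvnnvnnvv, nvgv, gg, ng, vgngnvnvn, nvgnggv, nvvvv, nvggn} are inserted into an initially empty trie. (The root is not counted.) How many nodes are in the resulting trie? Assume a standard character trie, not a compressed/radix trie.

For each word, the new-node count is its length minus the longest prefix already in the trie:
  "gvvvvgvng" → 9 new (g, v, v, v, v, g, v, n, g)
  "nvnngnnvg" → 9 new (n, v, n, n, g, n, n, v, g)
  "gvv" → prefix "gvv" already present; 0 new (none)
  "nvg" → prefix "nv" already present; 1 new (g)
  "nvnnggvvgg" → prefix "nvnng" already present; 5 new (g, v, v, g, g)
  "nvnngnv" → prefix "nvnngn" already present; 1 new (v)
  "gvvvnvv" → prefix "gvvv" already present; 3 new (n, v, v)
  "nvnnggvvgv" → prefix "nvnnggvvg" already present; 1 new (v)
  "nvnnvnnvv" → prefix "nvnn" already present; 5 new (v, n, n, v, v)
  "nvgv" → prefix "nvg" already present; 1 new (v)
  "gg" → prefix "g" already present; 1 new (g)
  "ng" → prefix "n" already present; 1 new (g)
  "vgngnvnvn" → 9 new (v, g, n, g, n, v, n, v, n)
  "nvgnggv" → prefix "nvg" already present; 4 new (n, g, g, v)
  "nvvvv" → prefix "nv" already present; 3 new (v, v, v)
  "nvggn" → prefix "nvg" already present; 2 new (g, n)
Total nodes = 9 + 9 + 0 + 1 + 5 + 1 + 3 + 1 + 5 + 1 + 1 + 1 + 9 + 4 + 3 + 2 = 55

55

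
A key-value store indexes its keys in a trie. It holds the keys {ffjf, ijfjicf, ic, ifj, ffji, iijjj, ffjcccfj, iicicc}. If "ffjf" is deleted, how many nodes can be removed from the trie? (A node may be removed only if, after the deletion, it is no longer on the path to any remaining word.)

1

A node on "ffjf"'s path can go only if nothing else ends at it or branches off below it.
The suffix "f" (1 node) is used only by "ffjf"; the node for "ffj" still has the child "i", so pruning stops there.
Nodes removed: 1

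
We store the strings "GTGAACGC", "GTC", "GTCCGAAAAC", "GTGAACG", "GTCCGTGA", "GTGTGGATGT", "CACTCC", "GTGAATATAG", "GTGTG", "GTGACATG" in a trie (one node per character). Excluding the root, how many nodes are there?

Insert word by word; a character creates a node only if that edge doesn't already exist:
  "GTGAACGC" → 8 new (G, T, G, A, A, C, G, C)
  "GTC" → prefix "GT" already present; 1 new (C)
  "GTCCGAAAAC" → prefix "GTC" already present; 7 new (C, G, A, A, A, A, C)
  "GTGAACG" → prefix "GTGAACG" already present; 0 new (none)
  "GTCCGTGA" → prefix "GTCCG" already present; 3 new (T, G, A)
  "GTGTGGATGT" → prefix "GTG" already present; 7 new (T, G, G, A, T, G, T)
  "CACTCC" → 6 new (C, A, C, T, C, C)
  "GTGAATATAG" → prefix "GTGAA" already present; 5 new (T, A, T, A, G)
  "GTGTG" → prefix "GTGTG" already present; 0 new (none)
  "GTGACATG" → prefix "GTGA" already present; 4 new (C, A, T, G)
Total nodes = 8 + 1 + 7 + 0 + 3 + 7 + 6 + 5 + 0 + 4 = 41

41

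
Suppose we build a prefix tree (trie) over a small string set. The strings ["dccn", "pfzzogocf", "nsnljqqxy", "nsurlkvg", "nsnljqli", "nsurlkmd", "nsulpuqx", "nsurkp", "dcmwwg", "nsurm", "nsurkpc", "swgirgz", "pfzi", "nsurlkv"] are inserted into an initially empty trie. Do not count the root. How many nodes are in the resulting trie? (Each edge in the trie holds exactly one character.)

Trace insertions, counting only characters that open a new branch:
  "dccn" → 4 new (d, c, c, n)
  "pfzzogocf" → 9 new (p, f, z, z, o, g, o, c, f)
  "nsnljqqxy" → 9 new (n, s, n, l, j, q, q, x, y)
  "nsurlkvg" → prefix "ns" already present; 6 new (u, r, l, k, v, g)
  "nsnljqli" → prefix "nsnljq" already present; 2 new (l, i)
  "nsurlkmd" → prefix "nsurlk" already present; 2 new (m, d)
  "nsulpuqx" → prefix "nsu" already present; 5 new (l, p, u, q, x)
  "nsurkp" → prefix "nsur" already present; 2 new (k, p)
  "dcmwwg" → prefix "dc" already present; 4 new (m, w, w, g)
  "nsurm" → prefix "nsur" already present; 1 new (m)
  "nsurkpc" → prefix "nsurkp" already present; 1 new (c)
  "swgirgz" → 7 new (s, w, g, i, r, g, z)
  "pfzi" → prefix "pfz" already present; 1 new (i)
  "nsurlkv" → prefix "nsurlkv" already present; 0 new (none)
Total nodes = 4 + 9 + 9 + 6 + 2 + 2 + 5 + 2 + 4 + 1 + 1 + 7 + 1 + 0 = 53

53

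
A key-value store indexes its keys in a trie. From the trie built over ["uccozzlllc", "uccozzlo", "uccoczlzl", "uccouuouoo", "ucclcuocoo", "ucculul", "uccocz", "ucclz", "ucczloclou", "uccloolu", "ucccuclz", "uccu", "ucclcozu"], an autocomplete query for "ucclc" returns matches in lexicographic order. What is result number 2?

ucclcuocoo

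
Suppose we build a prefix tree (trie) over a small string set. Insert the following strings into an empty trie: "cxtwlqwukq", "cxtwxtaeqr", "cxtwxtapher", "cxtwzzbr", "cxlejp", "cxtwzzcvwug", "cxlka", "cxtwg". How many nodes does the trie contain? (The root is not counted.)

36

Trace insertions, counting only characters that open a new branch:
  "cxtwlqwukq" → 10 new (c, x, t, w, l, q, w, u, k, q)
  "cxtwxtaeqr" → prefix "cxtw" already present; 6 new (x, t, a, e, q, r)
  "cxtwxtapher" → prefix "cxtwxta" already present; 4 new (p, h, e, r)
  "cxtwzzbr" → prefix "cxtw" already present; 4 new (z, z, b, r)
  "cxlejp" → prefix "cx" already present; 4 new (l, e, j, p)
  "cxtwzzcvwug" → prefix "cxtwzz" already present; 5 new (c, v, w, u, g)
  "cxlka" → prefix "cxl" already present; 2 new (k, a)
  "cxtwg" → prefix "cxtw" already present; 1 new (g)
Total nodes = 10 + 6 + 4 + 4 + 4 + 5 + 2 + 1 = 36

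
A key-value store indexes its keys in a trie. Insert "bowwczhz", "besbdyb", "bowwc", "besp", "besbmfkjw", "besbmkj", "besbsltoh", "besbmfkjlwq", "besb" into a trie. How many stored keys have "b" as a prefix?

9

Filter for entries beginning with "b":
Matches: "besb", "besbdyb", "besbmfkjlwq", "besbmfkjw", "besbmkj", "besbsltoh", "besp", "bowwc", "bowwczhz"
Count: 9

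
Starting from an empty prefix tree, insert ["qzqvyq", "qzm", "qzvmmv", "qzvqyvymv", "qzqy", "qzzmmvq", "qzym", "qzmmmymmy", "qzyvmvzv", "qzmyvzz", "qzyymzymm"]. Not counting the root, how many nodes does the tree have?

46

For each word, the new-node count is its length minus the longest prefix already in the trie:
  "qzqvyq" → 6 new (q, z, q, v, y, q)
  "qzm" → prefix "qz" already present; 1 new (m)
  "qzvmmv" → prefix "qz" already present; 4 new (v, m, m, v)
  "qzvqyvymv" → prefix "qzv" already present; 6 new (q, y, v, y, m, v)
  "qzqy" → prefix "qzq" already present; 1 new (y)
  "qzzmmvq" → prefix "qz" already present; 5 new (z, m, m, v, q)
  "qzym" → prefix "qz" already present; 2 new (y, m)
  "qzmmmymmy" → prefix "qzm" already present; 6 new (m, m, y, m, m, y)
  "qzyvmvzv" → prefix "qzy" already present; 5 new (v, m, v, z, v)
  "qzmyvzz" → prefix "qzm" already present; 4 new (y, v, z, z)
  "qzyymzymm" → prefix "qzy" already present; 6 new (y, m, z, y, m, m)
Total nodes = 6 + 1 + 4 + 6 + 1 + 5 + 2 + 6 + 5 + 4 + 6 = 46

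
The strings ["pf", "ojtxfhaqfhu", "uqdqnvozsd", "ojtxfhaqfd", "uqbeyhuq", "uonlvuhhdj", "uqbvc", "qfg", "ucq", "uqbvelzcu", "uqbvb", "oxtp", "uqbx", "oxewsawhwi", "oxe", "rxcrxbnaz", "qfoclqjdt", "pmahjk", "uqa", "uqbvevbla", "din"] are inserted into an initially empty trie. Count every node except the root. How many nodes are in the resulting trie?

93

Count nodes per top-level branch (shared prefixes stored once):
  'd'-branch (din): 3 nodes
  'o'-branch (ojtxfhaqfd, ojtxfhaqfhu, oxe, oxewsawhwi, oxtp): 23 nodes
  'p'-branch (pf, pmahjk): 7 nodes
  'q'-branch (qfg, qfoclqjdt): 10 nodes
  'r'-branch (rxcrxbnaz): 9 nodes
  'u'-branch (ucq, uonlvuhhdj, uqa, uqbeyhuq, uqbvb, uqbvc, uqbvelzcu, uqbvevbla, uqbx, uqdqnvozsd): 41 nodes
Sum: 93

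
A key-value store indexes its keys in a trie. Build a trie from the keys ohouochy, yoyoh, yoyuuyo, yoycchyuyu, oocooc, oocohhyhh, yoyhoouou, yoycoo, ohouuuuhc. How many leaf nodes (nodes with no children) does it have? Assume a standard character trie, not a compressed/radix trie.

Leaves are exactly the stored words that no other stored word extends.
Those words: "ohouochy", "ohouuuuhc", "oocohhyhh", "oocooc", "yoycchyuyu", "yoycoo", "yoyhoouou", "yoyoh", "yoyuuyo"
Leaf count: 9

9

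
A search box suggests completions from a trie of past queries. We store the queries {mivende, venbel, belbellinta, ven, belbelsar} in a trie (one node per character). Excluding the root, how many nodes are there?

Insert word by word; a character creates a node only if that edge doesn't already exist:
  "mivende" → 7 new (m, i, v, e, n, d, e)
  "venbel" → 6 new (v, e, n, b, e, l)
  "belbellinta" → 11 new (b, e, l, b, e, l, l, i, n, t, a)
  "ven" → prefix "ven" already present; 0 new (none)
  "belbelsar" → prefix "belbel" already present; 3 new (s, a, r)
Total nodes = 7 + 6 + 11 + 0 + 3 = 27

27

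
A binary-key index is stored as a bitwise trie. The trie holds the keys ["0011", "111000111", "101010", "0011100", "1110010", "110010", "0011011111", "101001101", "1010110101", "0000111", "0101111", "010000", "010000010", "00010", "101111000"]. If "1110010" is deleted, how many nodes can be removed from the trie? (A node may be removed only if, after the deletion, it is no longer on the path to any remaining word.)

2

After clearing the end-marker at "1110010", prune upward until reaching a node still needed by another word.
The suffix "10" (2 nodes) is used only by "1110010"; the node for "11100" still has the child "0", so pruning stops there.
Nodes removed: 2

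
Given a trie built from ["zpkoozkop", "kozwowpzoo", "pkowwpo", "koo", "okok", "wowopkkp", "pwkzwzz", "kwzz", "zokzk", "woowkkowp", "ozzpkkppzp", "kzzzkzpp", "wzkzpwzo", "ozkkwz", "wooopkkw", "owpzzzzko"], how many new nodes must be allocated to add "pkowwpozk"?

2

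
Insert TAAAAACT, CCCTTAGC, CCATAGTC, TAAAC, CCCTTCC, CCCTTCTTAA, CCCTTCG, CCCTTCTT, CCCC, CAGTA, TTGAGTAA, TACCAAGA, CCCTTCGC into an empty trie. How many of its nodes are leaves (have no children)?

Leaves are exactly the stored words that no other stored word extends.
Those words: "CAGTA", "CCATAGTC", "CCCC", "CCCTTAGC", "CCCTTCC", "CCCTTCGC", "CCCTTCTTAA", "TAAAAACT", "TAAAC", "TACCAAGA", "TTGAGTAA"
Leaf count: 11

11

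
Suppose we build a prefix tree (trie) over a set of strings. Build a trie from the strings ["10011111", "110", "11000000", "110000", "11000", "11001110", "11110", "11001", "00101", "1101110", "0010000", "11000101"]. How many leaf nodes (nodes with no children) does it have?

8

Leaves are exactly the stored words that no other stored word extends.
Those words: "0010000", "00101", "10011111", "11000000", "11000101", "11001110", "1101110", "11110"
Leaf count: 8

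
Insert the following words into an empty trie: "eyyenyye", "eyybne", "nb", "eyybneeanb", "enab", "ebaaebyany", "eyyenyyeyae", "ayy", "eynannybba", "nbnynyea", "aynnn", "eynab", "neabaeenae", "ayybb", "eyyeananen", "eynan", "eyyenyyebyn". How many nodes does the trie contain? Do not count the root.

73

For each word, the new-node count is its length minus the longest prefix already in the trie:
  "eyyenyye" → 8 new (e, y, y, e, n, y, y, e)
  "eyybne" → prefix "eyy" already present; 3 new (b, n, e)
  "nb" → 2 new (n, b)
  "eyybneeanb" → prefix "eyybne" already present; 4 new (e, a, n, b)
  "enab" → prefix "e" already present; 3 new (n, a, b)
  "ebaaebyany" → prefix "e" already present; 9 new (b, a, a, e, b, y, a, n, y)
  "eyyenyyeyae" → prefix "eyyenyye" already present; 3 new (y, a, e)
  "ayy" → 3 new (a, y, y)
  "eynannybba" → prefix "ey" already present; 8 new (n, a, n, n, y, b, b, a)
  "nbnynyea" → prefix "nb" already present; 6 new (n, y, n, y, e, a)
  "aynnn" → prefix "ay" already present; 3 new (n, n, n)
  "eynab" → prefix "eyna" already present; 1 new (b)
  "neabaeenae" → prefix "n" already present; 9 new (e, a, b, a, e, e, n, a, e)
  "ayybb" → prefix "ayy" already present; 2 new (b, b)
  "eyyeananen" → prefix "eyye" already present; 6 new (a, n, a, n, e, n)
  "eynan" → prefix "eynan" already present; 0 new (none)
  "eyyenyyebyn" → prefix "eyyenyye" already present; 3 new (b, y, n)
Total nodes = 8 + 3 + 2 + 4 + 3 + 9 + 3 + 3 + 8 + 6 + 3 + 1 + 9 + 2 + 6 + 0 + 3 = 73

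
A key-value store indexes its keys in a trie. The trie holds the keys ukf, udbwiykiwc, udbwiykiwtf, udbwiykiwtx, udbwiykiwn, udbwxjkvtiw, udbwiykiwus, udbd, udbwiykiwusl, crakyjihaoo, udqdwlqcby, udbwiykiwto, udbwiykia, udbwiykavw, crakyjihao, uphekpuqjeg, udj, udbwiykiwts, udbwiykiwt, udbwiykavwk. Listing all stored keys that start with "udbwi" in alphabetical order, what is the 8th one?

udbwiykiwto

Filter for "udbwi…" and sort: "udbwiykavw", "udbwiykavwk", "udbwiykia", "udbwiykiwc", "udbwiykiwn", "udbwiykiwt", "udbwiykiwtf", "udbwiykiwto", "udbwiykiwts", "udbwiykiwtx", "udbwiykiwus", "udbwiykiwusl"
The 8th is udbwiykiwto.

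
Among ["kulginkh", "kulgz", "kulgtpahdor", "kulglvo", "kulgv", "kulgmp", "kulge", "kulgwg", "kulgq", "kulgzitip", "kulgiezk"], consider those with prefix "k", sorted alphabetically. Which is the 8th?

DFS of the "k" subtree visits, in order: "kulge", "kulgiezk", "kulginkh", "kulglvo", "kulgmp", "kulgq", "kulgtpahdor", "kulgv", "kulgwg", "kulgz", "kulgzitip"
Position 8: kulgv

kulgv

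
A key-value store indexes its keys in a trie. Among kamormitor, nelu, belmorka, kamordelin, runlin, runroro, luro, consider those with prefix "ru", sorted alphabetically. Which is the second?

runroro

DFS of the "ru" subtree visits, in order: "runlin", "runroro"
Position 2: runroro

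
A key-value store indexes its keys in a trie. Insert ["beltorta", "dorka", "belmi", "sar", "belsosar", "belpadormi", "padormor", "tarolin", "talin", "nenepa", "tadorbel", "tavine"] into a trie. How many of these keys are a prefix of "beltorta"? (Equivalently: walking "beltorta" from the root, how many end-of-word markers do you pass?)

1

Walk "beltorta" from the root; an end-of-word marker is hit whenever a stored word is a prefix of "beltorta".
Prefixes of the query that are stored words: "beltorta"
Count: 1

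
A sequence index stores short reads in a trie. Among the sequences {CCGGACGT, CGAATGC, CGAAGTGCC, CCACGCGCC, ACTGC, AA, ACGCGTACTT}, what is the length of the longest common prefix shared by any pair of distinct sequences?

4

The deepest shared node is where two words last agree before diverging.
"CGAAGTGCC" and "CGAATGC" agree on "CGAA" (4 characters) before diverging; nothing deeper is shared.
Longest shared-prefix length: 4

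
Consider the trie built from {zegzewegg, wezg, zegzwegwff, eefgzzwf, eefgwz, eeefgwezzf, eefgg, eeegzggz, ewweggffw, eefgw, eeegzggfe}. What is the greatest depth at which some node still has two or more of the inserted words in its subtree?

7

Equivalently: take the maximum, over all pairs, of their longest common prefix length.
e.g. "eeegzggfe" and "eeegzggz" share the prefix "eeegzgg" of length 7; no pair shares a longer one.
Longest shared-prefix length: 7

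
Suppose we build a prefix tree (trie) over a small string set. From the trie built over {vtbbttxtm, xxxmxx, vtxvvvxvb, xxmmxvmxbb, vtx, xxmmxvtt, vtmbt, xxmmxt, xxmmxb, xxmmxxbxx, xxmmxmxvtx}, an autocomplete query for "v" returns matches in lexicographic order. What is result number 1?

vtbbttxtm

Filter for "v…" and sort: "vtbbttxtm", "vtmbt", "vtx", "vtxvvvxvb"
Position 1: vtbbttxtm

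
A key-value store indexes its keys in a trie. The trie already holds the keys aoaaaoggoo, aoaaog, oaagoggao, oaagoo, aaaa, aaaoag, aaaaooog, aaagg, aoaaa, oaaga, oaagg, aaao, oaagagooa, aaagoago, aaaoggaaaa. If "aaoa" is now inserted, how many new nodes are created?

"aa" is already a path in the trie; the remaining "oa" must be added.
Each of the 2 remaining characters creates one node.

2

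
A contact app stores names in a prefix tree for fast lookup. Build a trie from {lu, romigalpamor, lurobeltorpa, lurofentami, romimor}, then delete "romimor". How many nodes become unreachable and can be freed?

3

Walk "romimor" from the leaf back toward the root, removing each node that no remaining word uses.
The suffix "mor" (3 nodes) is used only by "romimor"; the node for "romi" still has the child "g", so pruning stops there.
Nodes removed: 3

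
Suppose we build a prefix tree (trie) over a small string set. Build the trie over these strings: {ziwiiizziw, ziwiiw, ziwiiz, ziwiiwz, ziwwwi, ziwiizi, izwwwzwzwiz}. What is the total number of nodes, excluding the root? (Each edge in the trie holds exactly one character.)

Trie structure (* marks end of a word):
(root)
├─ i
│  └─ z
│     └─ w
│        └─ w
│           └─ w
│              └─ z
│                 └─ w
│                    └─ z
│                       └─ w
│                          └─ i
│                             └─ z *
└─ z
   └─ i
      └─ w
         ├─ i
         │  └─ i
         │     ├─ i
         │     │  └─ z
         │     │     └─ z
         │     │        └─ i
         │     │           └─ w *
         │     ├─ w *
         │     │  └─ z *
         │     └─ z *
         │        └─ i *
         └─ w
            └─ w
               └─ i *
Counting every labelled node above: 28.

28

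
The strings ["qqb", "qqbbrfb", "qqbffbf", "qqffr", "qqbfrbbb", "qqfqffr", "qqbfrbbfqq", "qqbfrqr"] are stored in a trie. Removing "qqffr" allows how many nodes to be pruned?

2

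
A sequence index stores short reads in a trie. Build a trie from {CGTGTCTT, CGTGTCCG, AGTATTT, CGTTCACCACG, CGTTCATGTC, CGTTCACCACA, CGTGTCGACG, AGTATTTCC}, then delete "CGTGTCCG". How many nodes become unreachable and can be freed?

2

After clearing the end-marker at "CGTGTCCG", prune upward until reaching a node still needed by another word.
The suffix "CG" (2 nodes) is used only by "CGTGTCCG"; the node for "CGTGTC" still has the child "T", so pruning stops there.
Nodes removed: 2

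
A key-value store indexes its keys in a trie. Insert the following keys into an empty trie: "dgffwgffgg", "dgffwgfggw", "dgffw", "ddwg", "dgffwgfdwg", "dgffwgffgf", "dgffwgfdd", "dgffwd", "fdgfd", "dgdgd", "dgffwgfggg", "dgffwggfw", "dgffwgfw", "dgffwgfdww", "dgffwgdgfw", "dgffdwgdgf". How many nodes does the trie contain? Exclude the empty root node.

46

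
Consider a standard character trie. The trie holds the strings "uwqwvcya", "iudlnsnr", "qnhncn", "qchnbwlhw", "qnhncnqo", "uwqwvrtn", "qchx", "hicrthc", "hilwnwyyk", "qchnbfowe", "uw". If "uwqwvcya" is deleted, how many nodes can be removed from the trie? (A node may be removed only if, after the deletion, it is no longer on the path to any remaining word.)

A node on "uwqwvcya"'s path can go only if nothing else ends at it or branches off below it.
The suffix "cya" (3 nodes) is used only by "uwqwvcya"; the node for "uwqwv" still has the child "r", so pruning stops there.
Nodes removed: 3

3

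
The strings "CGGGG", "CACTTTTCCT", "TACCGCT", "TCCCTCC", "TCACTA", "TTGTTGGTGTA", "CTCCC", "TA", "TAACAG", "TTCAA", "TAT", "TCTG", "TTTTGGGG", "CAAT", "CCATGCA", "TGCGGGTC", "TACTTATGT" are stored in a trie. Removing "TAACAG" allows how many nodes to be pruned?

A node on "TAACAG"'s path can go only if nothing else ends at it or branches off below it.
The suffix "ACAG" (4 nodes) is used only by "TAACAG"; the node for "TA" still has the child "C", so pruning stops there.
Nodes removed: 4

4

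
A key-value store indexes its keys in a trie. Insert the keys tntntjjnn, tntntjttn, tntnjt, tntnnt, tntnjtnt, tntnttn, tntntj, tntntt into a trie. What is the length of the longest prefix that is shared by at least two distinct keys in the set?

6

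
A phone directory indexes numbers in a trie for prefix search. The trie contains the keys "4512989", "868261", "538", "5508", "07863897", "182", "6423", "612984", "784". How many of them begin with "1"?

1

Traverse to the node for "1", then collect every word in that subtree.
Matches: "182"
Count: 1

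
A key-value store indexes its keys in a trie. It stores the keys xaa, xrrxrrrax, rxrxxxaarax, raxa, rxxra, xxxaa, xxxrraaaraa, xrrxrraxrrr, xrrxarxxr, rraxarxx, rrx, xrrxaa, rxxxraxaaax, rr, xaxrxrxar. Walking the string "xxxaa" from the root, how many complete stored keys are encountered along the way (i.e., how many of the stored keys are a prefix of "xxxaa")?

Traverse "xxxaa" character by character; count nodes along the way that are marked as word ends.
Prefixes of the query that are stored words: "xxxaa"
Count: 1

1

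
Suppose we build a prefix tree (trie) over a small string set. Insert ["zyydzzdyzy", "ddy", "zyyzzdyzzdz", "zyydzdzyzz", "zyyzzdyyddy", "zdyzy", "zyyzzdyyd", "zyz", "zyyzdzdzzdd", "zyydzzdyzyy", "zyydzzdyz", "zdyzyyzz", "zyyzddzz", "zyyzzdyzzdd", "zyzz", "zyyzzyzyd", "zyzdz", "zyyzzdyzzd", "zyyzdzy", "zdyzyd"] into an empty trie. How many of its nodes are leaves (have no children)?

Leaves are exactly the stored words that no other stored word extends.
Those words: "ddy", "zdyzyd", "zdyzyyzz", "zyydzdzyzz", "zyydzzdyzyy", "zyyzddzz", "zyyzdzdzzdd", "zyyzdzy", "zyyzzdyyddy", "zyyzzdyzzdd", "zyyzzdyzzdz", "zyyzzyzyd", "zyzdz", "zyzz"
Leaf count: 14

14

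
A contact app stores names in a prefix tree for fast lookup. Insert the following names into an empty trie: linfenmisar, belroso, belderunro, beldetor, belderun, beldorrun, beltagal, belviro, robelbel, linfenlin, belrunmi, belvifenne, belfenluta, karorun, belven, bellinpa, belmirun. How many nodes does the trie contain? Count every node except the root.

88

Count nodes per top-level branch (shared prefixes stored once):
  'b'-branch (belderun, belderunro, beldetor, beldorrun, belfenluta, bellinpa, belmirun, belroso, belrunmi, beltagal, belven, belvifenne, belviro): 59 nodes
  'k'-branch (karorun): 7 nodes
  'l'-branch (linfenlin, linfenmisar): 14 nodes
  'r'-branch (robelbel): 8 nodes
Sum: 88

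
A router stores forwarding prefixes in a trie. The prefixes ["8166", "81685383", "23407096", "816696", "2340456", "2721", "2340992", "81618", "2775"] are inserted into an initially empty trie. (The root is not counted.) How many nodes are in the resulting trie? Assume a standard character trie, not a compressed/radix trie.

32

Trace insertions, counting only characters that open a new branch:
  "8166" → 4 new (8, 1, 6, 6)
  "81685383" → prefix "816" already present; 5 new (8, 5, 3, 8, 3)
  "23407096" → 8 new (2, 3, 4, 0, 7, 0, 9, 6)
  "816696" → prefix "8166" already present; 2 new (9, 6)
  "2340456" → prefix "2340" already present; 3 new (4, 5, 6)
  "2721" → prefix "2" already present; 3 new (7, 2, 1)
  "2340992" → prefix "2340" already present; 3 new (9, 9, 2)
  "81618" → prefix "816" already present; 2 new (1, 8)
  "2775" → prefix "27" already present; 2 new (7, 5)
Total nodes = 4 + 5 + 8 + 2 + 3 + 3 + 3 + 2 + 2 = 32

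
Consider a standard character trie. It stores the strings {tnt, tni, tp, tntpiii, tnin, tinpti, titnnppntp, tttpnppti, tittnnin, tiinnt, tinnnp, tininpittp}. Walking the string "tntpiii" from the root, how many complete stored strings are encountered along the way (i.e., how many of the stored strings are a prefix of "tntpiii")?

2

Traverse "tntpiii" character by character; count nodes along the way that are marked as word ends.
Prefixes of the query that are stored words: "tnt", "tntpiii"
Count: 2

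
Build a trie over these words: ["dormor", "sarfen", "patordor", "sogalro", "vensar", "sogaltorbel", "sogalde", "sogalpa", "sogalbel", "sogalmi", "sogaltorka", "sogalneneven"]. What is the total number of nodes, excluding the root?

For each word, the new-node count is its length minus the longest prefix already in the trie:
  "dormor" → 6 new (d, o, r, m, o, r)
  "sarfen" → 6 new (s, a, r, f, e, n)
  "patordor" → 8 new (p, a, t, o, r, d, o, r)
  "sogalro" → prefix "s" already present; 6 new (o, g, a, l, r, o)
  "vensar" → 6 new (v, e, n, s, a, r)
  "sogaltorbel" → prefix "sogal" already present; 6 new (t, o, r, b, e, l)
  "sogalde" → prefix "sogal" already present; 2 new (d, e)
  "sogalpa" → prefix "sogal" already present; 2 new (p, a)
  "sogalbel" → prefix "sogal" already present; 3 new (b, e, l)
  "sogalmi" → prefix "sogal" already present; 2 new (m, i)
  "sogaltorka" → prefix "sogaltor" already present; 2 new (k, a)
  "sogalneneven" → prefix "sogal" already present; 7 new (n, e, n, e, v, e, n)
Total nodes = 6 + 6 + 8 + 6 + 6 + 6 + 2 + 2 + 3 + 2 + 2 + 7 = 56

56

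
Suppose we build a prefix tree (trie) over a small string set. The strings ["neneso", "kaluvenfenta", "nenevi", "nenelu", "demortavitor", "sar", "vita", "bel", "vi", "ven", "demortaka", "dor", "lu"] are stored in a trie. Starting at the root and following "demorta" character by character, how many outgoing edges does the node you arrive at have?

The children of the "demorta" node are the distinct next characters among strings starting with "demorta".
Characters that immediately follow "demorta" among the stored strings: {k, v}.
That node has 2 child edges.

2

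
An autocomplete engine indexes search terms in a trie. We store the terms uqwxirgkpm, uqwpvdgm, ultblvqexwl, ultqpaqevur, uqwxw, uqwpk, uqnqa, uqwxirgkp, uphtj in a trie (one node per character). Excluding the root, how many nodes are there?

Insert word by word; a character creates a node only if that edge doesn't already exist:
  "uqwxirgkpm" → 10 new (u, q, w, x, i, r, g, k, p, m)
  "uqwpvdgm" → prefix "uqw" already present; 5 new (p, v, d, g, m)
  "ultblvqexwl" → prefix "u" already present; 10 new (l, t, b, l, v, q, e, x, w, l)
  "ultqpaqevur" → prefix "ult" already present; 8 new (q, p, a, q, e, v, u, r)
  "uqwxw" → prefix "uqwx" already present; 1 new (w)
  "uqwpk" → prefix "uqwp" already present; 1 new (k)
  "uqnqa" → prefix "uq" already present; 3 new (n, q, a)
  "uqwxirgkp" → prefix "uqwxirgkp" already present; 0 new (none)
  "uphtj" → prefix "u" already present; 4 new (p, h, t, j)
Total nodes = 10 + 5 + 10 + 8 + 1 + 1 + 3 + 0 + 4 = 42

42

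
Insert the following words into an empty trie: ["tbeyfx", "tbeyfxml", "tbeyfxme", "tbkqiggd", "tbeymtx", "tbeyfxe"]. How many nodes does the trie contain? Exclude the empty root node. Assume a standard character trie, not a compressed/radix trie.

19

For each word, the new-node count is its length minus the longest prefix already in the trie:
  "tbeyfx" → 6 new (t, b, e, y, f, x)
  "tbeyfxml" → prefix "tbeyfx" already present; 2 new (m, l)
  "tbeyfxme" → prefix "tbeyfxm" already present; 1 new (e)
  "tbkqiggd" → prefix "tb" already present; 6 new (k, q, i, g, g, d)
  "tbeymtx" → prefix "tbey" already present; 3 new (m, t, x)
  "tbeyfxe" → prefix "tbeyfx" already present; 1 new (e)
Total nodes = 6 + 2 + 1 + 6 + 3 + 1 = 19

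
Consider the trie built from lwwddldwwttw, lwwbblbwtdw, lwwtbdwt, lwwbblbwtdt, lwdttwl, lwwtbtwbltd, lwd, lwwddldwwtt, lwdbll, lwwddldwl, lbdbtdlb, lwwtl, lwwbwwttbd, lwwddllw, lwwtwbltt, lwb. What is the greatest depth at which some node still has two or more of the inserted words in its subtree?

11

Look for the deepest trie node that still has at least two words in its subtree.
e.g. "lwwddldwwtt" and "lwwddldwwttw" share the prefix "lwwddldwwtt" of length 11; no pair shares a longer one.
Longest shared-prefix length: 11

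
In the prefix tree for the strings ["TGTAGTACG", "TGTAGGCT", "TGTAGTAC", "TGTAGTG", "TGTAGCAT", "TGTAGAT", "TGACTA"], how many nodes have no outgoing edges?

6

Leaves are exactly the stored words that no other stored word extends.
Those words: "TGACTA", "TGTAGAT", "TGTAGCAT", "TGTAGGCT", "TGTAGTACG", "TGTAGTG"
Leaf count: 6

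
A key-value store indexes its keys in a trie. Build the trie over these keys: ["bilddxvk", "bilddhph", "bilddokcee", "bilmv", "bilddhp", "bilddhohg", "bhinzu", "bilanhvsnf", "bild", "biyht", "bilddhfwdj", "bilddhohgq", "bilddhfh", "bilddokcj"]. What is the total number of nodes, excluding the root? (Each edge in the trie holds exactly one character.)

Count nodes per top-level branch (shared prefixes stored once):
  'b'-branch (bhinzu, bilanhvsnf, bild, bilddhfh, bilddhfwdj, bilddhohg, bilddhohgq, bilddhp, bilddhph, bilddokcee, bilddokcj, bilddxvk, bilmv, biyht): 43 nodes
Sum: 43

43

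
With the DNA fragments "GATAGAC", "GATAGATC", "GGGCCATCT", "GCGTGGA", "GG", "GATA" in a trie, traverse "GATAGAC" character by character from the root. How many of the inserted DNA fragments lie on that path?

2

Walk "GATAGAC" from the root; an end-of-word marker is hit whenever a stored word is a prefix of "GATAGAC".
Prefixes of the query that are stored words: "GATA", "GATAGAC"
Count: 2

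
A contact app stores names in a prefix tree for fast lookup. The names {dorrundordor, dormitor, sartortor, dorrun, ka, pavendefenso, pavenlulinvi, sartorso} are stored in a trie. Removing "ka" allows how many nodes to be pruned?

2

Walk "ka" from the leaf back toward the root, removing each node that no remaining word uses.
No other word shares any prefix with "ka", so all 2 of its nodes go.
Nodes removed: 2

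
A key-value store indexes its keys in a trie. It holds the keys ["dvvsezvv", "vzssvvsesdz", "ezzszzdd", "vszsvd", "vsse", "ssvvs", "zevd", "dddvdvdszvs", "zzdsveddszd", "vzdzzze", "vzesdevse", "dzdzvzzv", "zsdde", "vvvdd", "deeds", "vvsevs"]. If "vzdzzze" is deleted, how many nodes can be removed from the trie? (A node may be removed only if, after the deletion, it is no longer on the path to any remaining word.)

5

After clearing the end-marker at "vzdzzze", prune upward until reaching a node still needed by another word.
The suffix "dzzze" (5 nodes) is used only by "vzdzzze"; the node for "vz" still has the child "s", so pruning stops there.
Nodes removed: 5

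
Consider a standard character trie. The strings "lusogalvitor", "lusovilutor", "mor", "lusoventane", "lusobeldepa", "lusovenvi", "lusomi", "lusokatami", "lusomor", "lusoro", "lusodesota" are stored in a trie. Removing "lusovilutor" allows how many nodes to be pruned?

A node on "lusovilutor"'s path can go only if nothing else ends at it or branches off below it.
The suffix "ilutor" (6 nodes) is used only by "lusovilutor"; the node for "lusov" still has the child "e", so pruning stops there.
Nodes removed: 6

6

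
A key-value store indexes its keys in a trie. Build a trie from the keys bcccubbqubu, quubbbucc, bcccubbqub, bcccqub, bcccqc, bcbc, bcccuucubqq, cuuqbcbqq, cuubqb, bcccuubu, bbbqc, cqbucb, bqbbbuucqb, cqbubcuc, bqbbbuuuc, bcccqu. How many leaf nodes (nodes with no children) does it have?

14

A leaf is a node with no children — equivalently, the end of a word that is not a proper prefix of any other stored word.
Those words: "bbbqc", "bcbc", "bcccqc", "bcccqub", "bcccubbqubu", "bcccuubu", "bcccuucubqq", "bqbbbuucqb", "bqbbbuuuc", "cqbubcuc", "cqbucb", "cuubqb", "cuuqbcbqq", "quubbbucc"
Leaf count: 14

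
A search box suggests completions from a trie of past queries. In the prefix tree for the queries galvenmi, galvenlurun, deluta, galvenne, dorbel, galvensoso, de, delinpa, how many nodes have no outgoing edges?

Leaves are exactly the stored words that no other stored word extends.
Those words: "delinpa", "deluta", "dorbel", "galvenlurun", "galvenmi", "galvenne", "galvensoso"
Leaf count: 7

7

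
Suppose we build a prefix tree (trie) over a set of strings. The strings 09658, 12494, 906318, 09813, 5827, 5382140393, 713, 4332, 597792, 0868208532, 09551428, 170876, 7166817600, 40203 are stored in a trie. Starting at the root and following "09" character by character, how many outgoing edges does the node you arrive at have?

3

The children of the "09" node are the distinct next characters among strings starting with "09".
Characters that immediately follow "09" among the stored strings: {5, 6, 8}.
That node has 3 child edges.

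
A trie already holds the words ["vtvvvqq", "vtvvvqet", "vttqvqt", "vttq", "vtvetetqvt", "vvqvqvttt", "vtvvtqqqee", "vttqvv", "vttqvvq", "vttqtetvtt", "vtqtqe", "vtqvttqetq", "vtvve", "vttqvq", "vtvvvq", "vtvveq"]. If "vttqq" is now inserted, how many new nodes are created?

1

"vttq" is already a path in the trie; the remaining "q" must be added.
So 5 − 4 = 1 new nodes.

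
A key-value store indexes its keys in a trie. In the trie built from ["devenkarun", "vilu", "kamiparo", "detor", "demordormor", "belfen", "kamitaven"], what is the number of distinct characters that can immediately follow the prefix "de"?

3

Follow the path "de" to its node, then look at its outgoing edges.
Characters that immediately follow "de" among the stored strings: {m, t, v}.
That node has 3 child edges.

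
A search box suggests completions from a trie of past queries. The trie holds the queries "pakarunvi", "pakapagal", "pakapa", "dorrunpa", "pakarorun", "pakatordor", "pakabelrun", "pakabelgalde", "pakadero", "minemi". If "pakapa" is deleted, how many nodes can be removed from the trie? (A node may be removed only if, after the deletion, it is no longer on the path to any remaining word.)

Walk "pakapa" from the leaf back toward the root, removing each node that no remaining word uses.
Every node on "pakapa" is still needed (e.g. by "pakapagal"), so nothing is freed.
Nodes removed: 0

0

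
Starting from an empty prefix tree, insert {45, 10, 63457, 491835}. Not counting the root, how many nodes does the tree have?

14

Insert word by word; a character creates a node only if that edge doesn't already exist:
  "45" → 2 new (4, 5)
  "10" → 2 new (1, 0)
  "63457" → 5 new (6, 3, 4, 5, 7)
  "491835" → prefix "4" already present; 5 new (9, 1, 8, 3, 5)
Total nodes = 2 + 2 + 5 + 5 = 14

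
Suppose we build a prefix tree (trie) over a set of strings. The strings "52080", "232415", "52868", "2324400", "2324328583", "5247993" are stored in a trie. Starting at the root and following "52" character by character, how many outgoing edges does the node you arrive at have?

3

Walk "52" from the root, arriving at one node.
Characters that immediately follow "52" among the stored strings: {0, 4, 8}.
That node has 3 child edges.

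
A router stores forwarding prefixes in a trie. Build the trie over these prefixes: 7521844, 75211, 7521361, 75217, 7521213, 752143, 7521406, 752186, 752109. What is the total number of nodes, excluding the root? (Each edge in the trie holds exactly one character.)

Insert word by word; a character creates a node only if that edge doesn't already exist:
  "7521844" → 7 new (7, 5, 2, 1, 8, 4, 4)
  "75211" → prefix "7521" already present; 1 new (1)
  "7521361" → prefix "7521" already present; 3 new (3, 6, 1)
  "75217" → prefix "7521" already present; 1 new (7)
  "7521213" → prefix "7521" already present; 3 new (2, 1, 3)
  "752143" → prefix "7521" already present; 2 new (4, 3)
  "7521406" → prefix "75214" already present; 2 new (0, 6)
  "752186" → prefix "75218" already present; 1 new (6)
  "752109" → prefix "7521" already present; 2 new (0, 9)
Total nodes = 7 + 1 + 3 + 1 + 3 + 2 + 2 + 1 + 2 = 22

22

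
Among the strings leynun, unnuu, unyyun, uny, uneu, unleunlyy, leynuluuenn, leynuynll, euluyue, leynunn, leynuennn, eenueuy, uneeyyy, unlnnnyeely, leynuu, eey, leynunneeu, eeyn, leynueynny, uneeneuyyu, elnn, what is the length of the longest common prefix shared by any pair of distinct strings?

The deepest shared node is where two words last agree before diverging.
e.g. "leynunn" and "leynunneeu" share the prefix "leynunn" of length 7; no pair shares a longer one.
Longest shared-prefix length: 7

7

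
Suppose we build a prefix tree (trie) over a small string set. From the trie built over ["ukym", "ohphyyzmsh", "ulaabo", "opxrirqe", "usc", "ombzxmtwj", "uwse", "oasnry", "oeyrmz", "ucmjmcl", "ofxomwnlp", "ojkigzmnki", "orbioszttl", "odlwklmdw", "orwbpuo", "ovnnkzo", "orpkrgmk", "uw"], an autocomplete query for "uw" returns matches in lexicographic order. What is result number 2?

uwse

Filter for "uw…" and sort: "uw", "uwse"
Position 2: uwse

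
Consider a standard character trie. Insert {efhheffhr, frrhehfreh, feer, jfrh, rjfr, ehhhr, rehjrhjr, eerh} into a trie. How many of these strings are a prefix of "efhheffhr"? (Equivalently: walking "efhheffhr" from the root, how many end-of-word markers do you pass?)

Check each prefix of "efhheffhr" against the stored set — each match is an end-marker on the path.
Prefixes of the query that are stored words: "efhheffhr"
Count: 1

1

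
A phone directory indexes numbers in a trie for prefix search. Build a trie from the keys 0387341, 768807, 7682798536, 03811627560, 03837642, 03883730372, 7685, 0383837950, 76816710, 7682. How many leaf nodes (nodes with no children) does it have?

9

A leaf is a node with no children — equivalently, the end of a word that is not a proper prefix of any other stored word.
Those words: "03811627560", "03837642", "0383837950", "0387341", "03883730372", "76816710", "7682798536", "7685", "768807"
Leaf count: 9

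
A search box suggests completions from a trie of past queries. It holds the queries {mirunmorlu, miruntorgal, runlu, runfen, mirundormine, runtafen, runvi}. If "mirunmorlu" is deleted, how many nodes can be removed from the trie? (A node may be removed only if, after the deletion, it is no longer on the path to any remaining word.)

5

After clearing the end-marker at "mirunmorlu", prune upward until reaching a node still needed by another word.
The suffix "morlu" (5 nodes) is used only by "mirunmorlu"; the node for "mirun" still has the child "t", so pruning stops there.
Nodes removed: 5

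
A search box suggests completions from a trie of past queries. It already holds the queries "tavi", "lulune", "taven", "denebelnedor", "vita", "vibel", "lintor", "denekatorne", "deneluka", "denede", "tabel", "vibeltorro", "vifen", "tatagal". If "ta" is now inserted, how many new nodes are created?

Every character of "ta" already lies on an existing path (it is a prefix of some stored word).
No new nodes are needed: 0.

0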